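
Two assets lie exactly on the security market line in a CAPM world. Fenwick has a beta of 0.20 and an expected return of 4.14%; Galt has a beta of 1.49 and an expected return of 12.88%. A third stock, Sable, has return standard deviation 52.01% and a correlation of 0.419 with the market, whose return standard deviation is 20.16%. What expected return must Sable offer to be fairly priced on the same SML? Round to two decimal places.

MRP = (12.88% − 4.14%) / (1.49 − 0.20) = 6.7752%
R_f = 4.14% − 0.20 × 6.7752% = 2.7850%
β_Sable = ρ·σ_i/σ_m = 0.419 × 52.01 / 20.16 = 1.0810
E(R_Sable) = R_f + β × MRP = 2.7850% + 1.0810 × 6.7752% = 10.11%

10.11%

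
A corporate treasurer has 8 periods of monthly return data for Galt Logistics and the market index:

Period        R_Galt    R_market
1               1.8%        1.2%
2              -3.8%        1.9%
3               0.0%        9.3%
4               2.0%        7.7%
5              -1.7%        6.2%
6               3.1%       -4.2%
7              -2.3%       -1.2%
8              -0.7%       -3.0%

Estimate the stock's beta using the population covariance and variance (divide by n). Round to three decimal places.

Mean R_i = (1.8 − 3.8 + 0.0 + 2.0 − 1.7 + 3.1 − 2.3 − 0.7) / 8 = -0.2000%
Mean R_m = (1.2 + 1.9 + 9.3 + 7.7 + 6.2 − 4.2 − 1.2 − 3.0) / 8 = 2.2375%
Σ(R_i − R̄_i)(R_m − R̄_m) = -4.7800  ⇒  Cov = -4.7800 / 8 = -0.5975
Σ(R_m − R̄_m)² = 177.2988  ⇒  Var(R_m) = 177.2988 / 8 = 22.1624
β = Cov / Var(R_m) = -0.5975 / 22.1624 = -0.0270

-0.027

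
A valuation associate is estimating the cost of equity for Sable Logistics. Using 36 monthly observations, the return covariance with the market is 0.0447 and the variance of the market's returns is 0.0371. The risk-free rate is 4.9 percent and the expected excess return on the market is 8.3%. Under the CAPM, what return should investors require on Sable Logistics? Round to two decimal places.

14.90%

β = Cov(R_i, R_m) / Var(R_m) = 0.0447 / 0.0371 = 1.2049
E(R) = R_f + β × MRP = 4.9% + 1.2049 × 8.3% = 14.90%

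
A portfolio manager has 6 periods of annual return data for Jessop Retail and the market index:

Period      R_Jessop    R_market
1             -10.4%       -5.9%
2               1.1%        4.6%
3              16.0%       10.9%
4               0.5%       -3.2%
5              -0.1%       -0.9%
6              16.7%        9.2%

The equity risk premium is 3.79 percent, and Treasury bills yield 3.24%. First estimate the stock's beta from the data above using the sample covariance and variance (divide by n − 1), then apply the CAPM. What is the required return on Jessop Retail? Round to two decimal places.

8.65%

Mean R_i = (-10.4 + 1.1 + 16.0 + 0.5 − 0.1 + 16.7) / 6 = 3.9667%
Mean R_m = (-5.9 + 4.6 + 10.9 − 3.2 − 0.9 + 9.2) / 6 = 2.4500%
Σ(R_i − R̄_i)(R_m − R̄_m) = 334.6400  ⇒  Cov = 334.6400 / 5 = 66.9280
Σ(R_m − R̄_m)² = 234.4550  ⇒  Var(R_m) = 234.4550 / 5 = 46.8910
β = Cov / Var(R_m) = 66.9280 / 46.8910 = 1.4273
E(R) = R_f + β × MRP = 3.24% + 1.4273 × 3.79% = 8.65%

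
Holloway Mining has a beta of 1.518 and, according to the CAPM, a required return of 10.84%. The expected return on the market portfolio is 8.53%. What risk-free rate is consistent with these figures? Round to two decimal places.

4.07%

E(R) = R_f + β(E(R_m) − R_f) = R_f(1 − β) + β·E(R_m)
10.84% = R_f × (1 − 1.518) + 1.518 × 8.53%
10.84% = R_f × -0.518 + 12.94854%
R_f = (10.84% − 12.94854%) / -0.518 = 4.07%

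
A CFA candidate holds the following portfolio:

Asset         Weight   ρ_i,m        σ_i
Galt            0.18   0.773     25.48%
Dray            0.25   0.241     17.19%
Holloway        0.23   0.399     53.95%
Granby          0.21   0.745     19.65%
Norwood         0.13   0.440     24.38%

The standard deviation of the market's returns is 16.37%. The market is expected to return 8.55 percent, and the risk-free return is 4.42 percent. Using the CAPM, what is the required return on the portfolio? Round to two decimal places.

7.95%

β_Galt = 0.773 × 25.48% / 16.37% = 1.2032
β_Dray = 0.241 × 17.19% / 16.37% = 0.2531
β_Holloway = 0.399 × 53.95% / 16.37% = 1.3150
β_Granby = 0.745 × 19.65% / 16.37% = 0.8943
β_Norwood = 0.440 × 24.38% / 16.37% = 0.6553
β_P = Σ w_i β_i = 0.18×1.2032 + 0.25×0.2531 + 0.23×1.3150 + 0.21×0.8943 + 0.13×0.6553 = 0.8553
MRP = 8.55% − 4.42% = 4.13%
E(R_P) = R_f + β_P × MRP = 4.42% + 0.8553 × 4.13% = 7.95%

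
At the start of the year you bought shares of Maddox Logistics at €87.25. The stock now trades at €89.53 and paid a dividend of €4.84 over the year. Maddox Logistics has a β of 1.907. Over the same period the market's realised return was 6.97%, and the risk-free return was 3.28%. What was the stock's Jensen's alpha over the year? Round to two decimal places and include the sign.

Realised HPR = (P1 + D1 − P0) / P0 = (89.53 + 4.84 − 87.25) / 87.25 = 7.12 / 87.25 = 8.1605%
MRP = 6.97% − 3.28% = 3.69%
CAPM required = R_f + β·MRP = 3.28% + 1.907 × 3.69% = 10.31683%
α = realised − required = 8.1605% − 10.31683% = -2.16%

-2.16%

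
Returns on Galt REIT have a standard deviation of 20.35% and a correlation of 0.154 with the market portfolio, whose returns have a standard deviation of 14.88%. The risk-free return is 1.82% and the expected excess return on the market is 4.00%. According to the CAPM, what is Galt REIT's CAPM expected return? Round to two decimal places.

2.66%

β = ρ × σ_i / σ_m = 0.154 × 20.35% / 14.88% = 0.2106
E(R) = 1.82% + 0.2106 × 4.00% = 2.66%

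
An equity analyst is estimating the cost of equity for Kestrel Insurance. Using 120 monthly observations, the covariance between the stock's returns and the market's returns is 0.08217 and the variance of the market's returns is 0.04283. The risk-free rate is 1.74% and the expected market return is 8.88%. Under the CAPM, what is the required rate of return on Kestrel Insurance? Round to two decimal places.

β = Cov(R_i, R_m) / Var(R_m) = 0.08217 / 0.04283 = 1.9185
MRP = 8.88% − 1.74% = 7.14%
E(R) = R_f + β × MRP = 1.74% + 1.9185 × 7.14% = 15.44%

15.44%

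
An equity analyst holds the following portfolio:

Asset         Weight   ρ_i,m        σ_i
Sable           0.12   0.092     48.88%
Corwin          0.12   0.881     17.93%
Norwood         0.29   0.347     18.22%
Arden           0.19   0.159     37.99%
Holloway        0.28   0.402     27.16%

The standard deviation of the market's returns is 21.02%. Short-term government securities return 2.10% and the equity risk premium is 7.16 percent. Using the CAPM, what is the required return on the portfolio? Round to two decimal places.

β_Sable = 0.092 × 48.88% / 21.02% = 0.2139
β_Corwin = 0.881 × 17.93% / 21.02% = 0.7515
β_Norwood = 0.347 × 18.22% / 21.02% = 0.3008
β_Arden = 0.159 × 37.99% / 21.02% = 0.2874
β_Holloway = 0.402 × 27.16% / 21.02% = 0.5194
β_P = Σ w_i β_i = 0.12×0.2139 + 0.12×0.7515 + 0.29×0.3008 + 0.19×0.2874 + 0.28×0.5194 = 0.4031
E(R_P) = R_f + β_P × MRP = 2.10% + 0.4031 × 7.16% = 4.99%

4.99%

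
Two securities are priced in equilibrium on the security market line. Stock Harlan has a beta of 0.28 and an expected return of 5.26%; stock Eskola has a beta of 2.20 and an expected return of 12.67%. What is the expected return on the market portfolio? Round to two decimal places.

Both satisfy E(R) = R_f + β·MRP, so the slope of the SML is
MRP = (12.67% − 5.26%) / (2.20 − 0.28) = 7.41% / 1.92 = 3.8594%
R_f = E(R_Harlan) − β_Harlan·MRP = 5.26% − 0.28 × 3.8594% = 4.1794%
E(R_m) = R_f + MRP = 4.1794% + 3.8594% = 8.04%

8.04%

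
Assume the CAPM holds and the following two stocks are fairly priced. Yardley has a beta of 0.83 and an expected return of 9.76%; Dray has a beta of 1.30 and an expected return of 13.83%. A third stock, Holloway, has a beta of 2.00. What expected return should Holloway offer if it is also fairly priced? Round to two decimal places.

MRP (SML slope) = (13.83% − 9.76%) / (1.30 − 0.83) = 4.07% / 0.47 = 8.6596%
R_f (intercept) = 9.76% − 0.83 × 8.6596% = 2.5725%
E(R_Holloway) = R_f + β × MRP = 2.5725% + 2.00 × 8.6596% = 19.89%

19.89%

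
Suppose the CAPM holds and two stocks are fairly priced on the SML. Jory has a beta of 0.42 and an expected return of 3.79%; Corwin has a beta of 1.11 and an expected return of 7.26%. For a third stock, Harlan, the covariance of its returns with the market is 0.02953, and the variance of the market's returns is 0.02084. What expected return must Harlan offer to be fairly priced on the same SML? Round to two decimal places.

MRP = (7.26% − 3.79%) / (1.11 − 0.42) = 5.0290%
R_f = 3.79% − 0.42 × 5.0290% = 1.6778%
β_Harlan = Cov / Var(R_m) = 0.02953 / 0.02084 = 1.4170
E(R_Harlan) = R_f + β × MRP = 1.6778% + 1.4170 × 5.0290% = 8.80%

8.80%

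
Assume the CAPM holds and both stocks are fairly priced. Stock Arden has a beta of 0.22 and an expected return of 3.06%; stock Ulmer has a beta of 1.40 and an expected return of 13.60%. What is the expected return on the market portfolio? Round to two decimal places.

10.03%

Both satisfy E(R) = R_f + β·MRP, so the slope of the SML is
MRP = (13.60% − 3.06%) / (1.40 − 0.22) = 10.54% / 1.18 = 8.9322%
R_f = E(R_Arden) − β_Arden·MRP = 3.06% − 0.22 × 8.9322% = 1.0949%
E(R_m) = R_f + MRP = 1.0949% + 8.9322% = 10.03%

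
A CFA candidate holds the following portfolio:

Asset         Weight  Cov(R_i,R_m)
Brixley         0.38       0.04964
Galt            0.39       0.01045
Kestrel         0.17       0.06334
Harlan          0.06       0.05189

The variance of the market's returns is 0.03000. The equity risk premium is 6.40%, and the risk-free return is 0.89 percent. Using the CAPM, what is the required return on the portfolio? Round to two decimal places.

8.74%

β_Brixley = 0.04964 / 0.03000 = 1.6547
β_Galt = 0.01045 / 0.03000 = 0.3483
β_Kestrel = 0.06334 / 0.03000 = 2.1113
β_Harlan = 0.05189 / 0.03000 = 1.7297
β_P = Σ w_i β_i = 0.38×1.6547 + 0.39×0.3483 + 0.17×2.1113 + 0.06×1.7297 = 1.2273
E(R_P) = R_f + β_P × MRP = 0.89% + 1.2273 × 6.40% = 8.74%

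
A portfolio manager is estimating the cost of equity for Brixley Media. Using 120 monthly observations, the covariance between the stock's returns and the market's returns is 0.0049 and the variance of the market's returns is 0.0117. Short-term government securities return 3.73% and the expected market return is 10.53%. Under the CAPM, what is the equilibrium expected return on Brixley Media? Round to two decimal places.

β = Cov(R_i, R_m) / Var(R_m) = 0.0049 / 0.0117 = 0.4188
MRP = 10.53% − 3.73% = 6.80%
E(R) = R_f + β × MRP = 3.73% + 0.4188 × 6.80% = 6.58%

6.58%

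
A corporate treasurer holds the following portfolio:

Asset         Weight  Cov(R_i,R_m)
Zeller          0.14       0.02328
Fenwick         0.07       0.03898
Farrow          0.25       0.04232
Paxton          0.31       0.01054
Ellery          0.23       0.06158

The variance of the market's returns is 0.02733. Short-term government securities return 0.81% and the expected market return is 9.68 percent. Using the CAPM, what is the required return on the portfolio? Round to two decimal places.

β_Zeller = 0.02328 / 0.02733 = 0.8518
β_Fenwick = 0.03898 / 0.02733 = 1.4263
β_Farrow = 0.04232 / 0.02733 = 1.5485
β_Paxton = 0.01054 / 0.02733 = 0.3857
β_Ellery = 0.06158 / 0.02733 = 2.2532
β_P = Σ w_i β_i = 0.14×0.8518 + 0.07×1.4263 + 0.25×1.5485 + 0.31×0.3857 + 0.23×2.2532 = 1.2440
MRP = 9.68% − 0.81% = 8.87%
E(R_P) = R_f + β_P × MRP = 0.81% + 1.2440 × 8.87% = 11.84%

11.84%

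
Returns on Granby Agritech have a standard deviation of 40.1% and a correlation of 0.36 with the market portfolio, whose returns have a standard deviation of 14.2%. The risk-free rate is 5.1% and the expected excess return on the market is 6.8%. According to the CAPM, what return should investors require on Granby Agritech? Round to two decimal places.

12.01%

β = ρ × σ_i / σ_m = 0.36 × 40.1% / 14.2% = 1.0166
E(R) = 5.1% + 1.0166 × 6.8% = 12.01%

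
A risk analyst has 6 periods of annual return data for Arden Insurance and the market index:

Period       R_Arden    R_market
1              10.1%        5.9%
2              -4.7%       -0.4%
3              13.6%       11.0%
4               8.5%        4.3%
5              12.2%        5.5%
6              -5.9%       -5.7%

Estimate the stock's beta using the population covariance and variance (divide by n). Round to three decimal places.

Mean R_i = (10.1 − 4.7 + 13.6 + 8.5 + 12.2 − 5.9) / 6 = 5.6333%
Mean R_m = (5.9 − 0.4 + 11.0 + 4.3 + 5.5 − 5.7) / 6 = 3.4333%
Σ(R_i − R̄_i)(R_m − R̄_m) = 232.3033  ⇒  Cov = 232.3033 / 6 = 38.7172
Σ(R_m − R̄_m)² = 166.4733  ⇒  Var(R_m) = 166.4733 / 6 = 27.7456
β = Cov / Var(R_m) = 38.7172 / 27.7456 = 1.3954

1.395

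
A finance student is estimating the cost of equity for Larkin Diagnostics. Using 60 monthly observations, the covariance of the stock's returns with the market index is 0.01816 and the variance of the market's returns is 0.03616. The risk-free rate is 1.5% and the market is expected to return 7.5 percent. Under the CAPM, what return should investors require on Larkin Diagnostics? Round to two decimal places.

4.51%

β = Cov(R_i, R_m) / Var(R_m) = 0.01816 / 0.03616 = 0.5022
MRP = 7.5% − 1.5% = 6.00%
E(R) = R_f + β × MRP = 1.5% + 0.5022 × 6.0% = 4.51%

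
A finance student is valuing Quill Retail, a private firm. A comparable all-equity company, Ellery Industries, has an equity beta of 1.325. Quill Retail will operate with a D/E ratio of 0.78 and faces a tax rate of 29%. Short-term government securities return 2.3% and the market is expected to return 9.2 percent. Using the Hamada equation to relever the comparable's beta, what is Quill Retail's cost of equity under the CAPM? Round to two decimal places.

β_L = β_U × [1 + (1 − t)(D/E)] = 1.325 × [1 + (1 − 0.29) × 0.78]
    = 1.325 × [1 + 0.71 × 0.78] = 1.325 × 1.5538 = 2.0588
MRP = 9.2% − 2.3% = 6.90%
E(R) = R_f + β_L × MRP = 2.3% + 2.0588 × 6.9% = 16.51%

16.51%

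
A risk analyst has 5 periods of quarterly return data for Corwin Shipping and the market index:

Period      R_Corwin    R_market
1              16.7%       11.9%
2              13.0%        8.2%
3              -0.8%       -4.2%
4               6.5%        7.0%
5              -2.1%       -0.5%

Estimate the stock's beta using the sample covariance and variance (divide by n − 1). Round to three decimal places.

1.175

Mean R_i = (16.7 + 13.0 − 0.8 + 6.5 − 2.1) / 5 = 6.6600%
Mean R_m = (11.9 + 8.2 − 4.2 + 7.0 − 0.5) / 5 = 4.4800%
Σ(R_i − R̄_i)(R_m − R̄_m) = 206.0560  ⇒  Cov = 206.0560 / 4 = 51.5140
Σ(R_m − R̄_m)² = 175.3880  ⇒  Var(R_m) = 175.3880 / 4 = 43.8470
β = Cov / Var(R_m) = 51.5140 / 43.8470 = 1.1749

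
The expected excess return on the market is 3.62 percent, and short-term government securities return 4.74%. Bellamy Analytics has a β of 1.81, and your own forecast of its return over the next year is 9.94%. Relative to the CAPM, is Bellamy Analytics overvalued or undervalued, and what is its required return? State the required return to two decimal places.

Required return = R_f + β·MRP = 4.74% + 1.81 × 3.62% = 11.29%
Forecast 9.94% < required 11.29% → the stock plots below the SML → overvalued.

Overvalued; required return 11.29%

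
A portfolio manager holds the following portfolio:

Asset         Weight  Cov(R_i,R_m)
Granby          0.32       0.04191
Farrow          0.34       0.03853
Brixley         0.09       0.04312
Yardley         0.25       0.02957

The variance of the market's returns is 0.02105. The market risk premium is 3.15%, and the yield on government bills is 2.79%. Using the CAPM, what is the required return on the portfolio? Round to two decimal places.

β_Granby = 0.04191 / 0.02105 = 1.9910
β_Farrow = 0.03853 / 0.02105 = 1.8304
β_Brixley = 0.04312 / 0.02105 = 2.0485
β_Yardley = 0.02957 / 0.02105 = 1.4048
β_P = Σ w_i β_i = 0.32×1.9910 + 0.34×1.8304 + 0.09×2.0485 + 0.25×1.4048 = 1.7950
E(R_P) = R_f + β_P × MRP = 2.79% + 1.7950 × 3.15% = 8.44%

8.44%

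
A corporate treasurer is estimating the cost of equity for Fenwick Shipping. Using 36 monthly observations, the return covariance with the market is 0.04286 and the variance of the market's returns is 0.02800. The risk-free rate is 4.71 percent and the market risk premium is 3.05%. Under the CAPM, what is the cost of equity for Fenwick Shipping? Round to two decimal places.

β = Cov(R_i, R_m) / Var(R_m) = 0.04286 / 0.02800 = 1.5307
E(R) = R_f + β × MRP = 4.71% + 1.5307 × 3.05% = 9.38%

9.38%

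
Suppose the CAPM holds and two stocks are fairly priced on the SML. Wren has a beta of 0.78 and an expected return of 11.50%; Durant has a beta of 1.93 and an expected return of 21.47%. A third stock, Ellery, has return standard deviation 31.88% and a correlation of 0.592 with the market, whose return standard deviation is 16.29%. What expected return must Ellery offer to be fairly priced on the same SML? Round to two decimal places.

14.78%

MRP = (21.47% − 11.50%) / (1.93 − 0.78) = 8.6696%
R_f = 11.50% − 0.78 × 8.6696% = 4.7377%
β_Ellery = ρ·σ_i/σ_m = 0.592 × 31.88 / 16.29 = 1.1586
E(R_Ellery) = R_f + β × MRP = 4.7377% + 1.1586 × 8.6696% = 14.78%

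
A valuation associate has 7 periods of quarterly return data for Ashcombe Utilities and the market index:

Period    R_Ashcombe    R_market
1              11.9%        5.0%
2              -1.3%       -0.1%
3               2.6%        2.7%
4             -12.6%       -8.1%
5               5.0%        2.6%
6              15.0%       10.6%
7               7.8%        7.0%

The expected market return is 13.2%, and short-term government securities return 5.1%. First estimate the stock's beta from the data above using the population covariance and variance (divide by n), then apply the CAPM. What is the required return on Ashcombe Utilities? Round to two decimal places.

Mean R_i = (11.9 − 1.3 + 2.6 − 12.6 + 5.0 + 15.0 + 7.8) / 7 = 4.0571%
Mean R_m = (5.0 − 0.1 + 2.7 − 8.1 + 2.6 + 10.6 + 7.0) / 7 = 2.8143%
Σ(R_i − R̄_i)(R_m − R̄_m) = 315.3843  ⇒  Cov = 315.3843 / 7 = 45.0549
Σ(R_m − R̄_m)² = 210.5886  ⇒  Var(R_m) = 210.5886 / 7 = 30.0841
β = Cov / Var(R_m) = 45.0549 / 30.0841 = 1.4976
MRP = 13.2% − 5.1% = 8.10%
E(R) = R_f + β × MRP = 5.1% + 1.4976 × 8.1% = 17.23%

17.23%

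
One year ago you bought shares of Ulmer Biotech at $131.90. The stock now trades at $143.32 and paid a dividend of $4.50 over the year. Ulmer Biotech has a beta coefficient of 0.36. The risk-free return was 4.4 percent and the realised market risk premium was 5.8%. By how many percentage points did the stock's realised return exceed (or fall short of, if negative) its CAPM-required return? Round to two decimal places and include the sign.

+5.58%

Realised HPR = (P1 + D1 − P0) / P0 = (143.32 + 4.50 − 131.90) / 131.90 = 15.92 / 131.90 = 12.0697%
CAPM required = R_f + β·MRP = 4.4% + 0.36 × 5.8% = 6.4880%
α = realised − required = 12.0697% − 6.4880% = +5.58%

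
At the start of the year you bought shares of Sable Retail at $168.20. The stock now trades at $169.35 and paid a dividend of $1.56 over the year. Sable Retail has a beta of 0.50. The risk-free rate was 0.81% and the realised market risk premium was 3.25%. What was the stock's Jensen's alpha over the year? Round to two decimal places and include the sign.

-0.82%

Realised HPR = (P1 + D1 − P0) / P0 = (169.35 + 1.56 − 168.20) / 168.20 = 2.71 / 168.20 = 1.6112%
CAPM required = R_f + β·MRP = 0.81% + 0.50 × 3.25% = 2.4350%
α = realised − required = 1.6112% − 2.4350% = -0.82%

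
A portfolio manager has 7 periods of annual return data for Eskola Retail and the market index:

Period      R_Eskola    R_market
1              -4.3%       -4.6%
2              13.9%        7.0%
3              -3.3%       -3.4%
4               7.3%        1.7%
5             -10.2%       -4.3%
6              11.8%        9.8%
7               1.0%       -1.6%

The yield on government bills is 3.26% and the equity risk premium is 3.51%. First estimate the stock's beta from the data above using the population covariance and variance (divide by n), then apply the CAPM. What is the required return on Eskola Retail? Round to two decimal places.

8.35%

Mean R_i = (-4.3 + 13.9 − 3.3 + 7.3 − 10.2 + 11.8 + 1.0) / 7 = 2.3143%
Mean R_m = (-4.6 + 7.0 − 3.4 + 1.7 − 4.3 + 9.8 − 1.6) / 7 = 0.6571%
Σ(R_i − R̄_i)(R_m − R̄_m) = 287.9643  ⇒  Cov = 287.9643 / 7 = 41.1378
Σ(R_m − R̄_m)² = 198.6771  ⇒  Var(R_m) = 198.6771 / 7 = 28.3824
β = Cov / Var(R_m) = 41.1378 / 28.3824 = 1.4494
E(R) = R_f + β × MRP = 3.26% + 1.4494 × 3.51% = 8.35%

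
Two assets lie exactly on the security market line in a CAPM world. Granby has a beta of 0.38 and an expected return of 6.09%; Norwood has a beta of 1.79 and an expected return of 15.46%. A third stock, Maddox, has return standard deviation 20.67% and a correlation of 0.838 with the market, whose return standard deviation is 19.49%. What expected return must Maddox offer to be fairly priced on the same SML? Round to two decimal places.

9.47%

MRP = (15.46% − 6.09%) / (1.79 − 0.38) = 6.6454%
R_f = 6.09% − 0.38 × 6.6454% = 3.5647%
β_Maddox = ρ·σ_i/σ_m = 0.838 × 20.67 / 19.49 = 0.8887
E(R_Maddox) = R_f + β × MRP = 3.5647% + 0.8887 × 6.6454% = 9.47%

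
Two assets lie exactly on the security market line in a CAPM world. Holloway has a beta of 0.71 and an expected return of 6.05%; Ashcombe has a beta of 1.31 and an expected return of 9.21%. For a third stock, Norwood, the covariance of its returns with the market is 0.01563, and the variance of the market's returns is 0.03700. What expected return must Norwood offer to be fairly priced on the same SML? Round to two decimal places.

MRP = (9.21% − 6.05%) / (1.31 − 0.71) = 5.2667%
R_f = 6.05% − 0.71 × 5.2667% = 2.3106%
β_Norwood = Cov / Var(R_m) = 0.01563 / 0.03700 = 0.4224
E(R_Norwood) = R_f + β × MRP = 2.3106% + 0.4224 × 5.2667% = 4.54%

4.54%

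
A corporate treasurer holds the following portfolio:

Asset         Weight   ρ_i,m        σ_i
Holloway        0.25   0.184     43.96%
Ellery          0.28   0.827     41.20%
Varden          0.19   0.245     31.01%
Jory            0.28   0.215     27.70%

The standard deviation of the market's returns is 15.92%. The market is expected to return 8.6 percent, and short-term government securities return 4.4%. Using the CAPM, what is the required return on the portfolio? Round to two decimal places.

8.27%

β_Holloway = 0.184 × 43.96% / 15.92% = 0.5081
β_Ellery = 0.827 × 41.20% / 15.92% = 2.1402
β_Varden = 0.245 × 31.01% / 15.92% = 0.4772
β_Jory = 0.215 × 27.70% / 15.92% = 0.3741
β_P = Σ w_i β_i = 0.25×0.5081 + 0.28×2.1402 + 0.19×0.4772 + 0.28×0.3741 = 0.9217
MRP = 8.6% − 4.4% = 4.20%
E(R_P) = R_f + β_P × MRP = 4.4% + 0.9217 × 4.2% = 8.27%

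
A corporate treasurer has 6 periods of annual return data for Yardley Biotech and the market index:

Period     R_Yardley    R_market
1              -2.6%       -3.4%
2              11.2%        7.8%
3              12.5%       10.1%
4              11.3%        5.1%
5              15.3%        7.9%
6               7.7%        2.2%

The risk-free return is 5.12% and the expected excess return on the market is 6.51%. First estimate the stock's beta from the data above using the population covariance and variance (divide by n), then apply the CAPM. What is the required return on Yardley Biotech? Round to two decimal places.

12.87%

Mean R_i = (-2.6 + 11.2 + 12.5 + 11.3 + 15.3 + 7.7) / 6 = 9.2333%
Mean R_m = (-3.4 + 7.8 + 10.1 + 5.1 + 7.9 + 2.2) / 6 = 4.9500%
Σ(R_i − R̄_i)(R_m − R̄_m) = 143.6600  ⇒  Cov = 143.6600 / 6 = 23.9433
Σ(R_m − R̄_m)² = 120.6550  ⇒  Var(R_m) = 120.6550 / 6 = 20.1092
β = Cov / Var(R_m) = 23.9433 / 20.1092 = 1.1907
E(R) = R_f + β × MRP = 5.12% + 1.1907 × 6.51% = 12.87%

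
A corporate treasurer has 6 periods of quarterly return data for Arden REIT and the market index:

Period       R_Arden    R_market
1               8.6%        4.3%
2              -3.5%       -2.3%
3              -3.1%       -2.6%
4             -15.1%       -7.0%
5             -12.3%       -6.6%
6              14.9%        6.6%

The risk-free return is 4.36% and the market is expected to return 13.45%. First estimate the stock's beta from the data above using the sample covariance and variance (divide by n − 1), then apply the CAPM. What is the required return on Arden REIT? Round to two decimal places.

23.17%

Mean R_i = (8.6 − 3.5 − 3.1 − 15.1 − 12.3 + 14.9) / 6 = -1.7500%
Mean R_m = (4.3 − 2.3 − 2.6 − 7.0 − 6.6 + 6.6) / 6 = -1.2667%
Σ(R_i − R̄_i)(R_m − R̄_m) = 325.0100  ⇒  Cov = 325.0100 / 5 = 65.0020
Σ(R_m − R̄_m)² = 157.0333  ⇒  Var(R_m) = 157.0333 / 5 = 31.4067
β = Cov / Var(R_m) = 65.0020 / 31.4067 = 2.0697
MRP = 13.45% − 4.36% = 9.09%
E(R) = R_f + β × MRP = 4.36% + 2.0697 × 9.09% = 23.17%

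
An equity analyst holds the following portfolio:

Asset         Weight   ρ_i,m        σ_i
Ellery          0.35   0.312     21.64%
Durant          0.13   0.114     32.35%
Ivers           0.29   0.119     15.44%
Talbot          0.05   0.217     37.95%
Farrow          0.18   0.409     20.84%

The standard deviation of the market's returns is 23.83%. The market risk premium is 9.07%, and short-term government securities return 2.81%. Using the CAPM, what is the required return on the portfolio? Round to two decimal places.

4.84%

β_Ellery = 0.312 × 21.64% / 23.83% = 0.2833
β_Durant = 0.114 × 32.35% / 23.83% = 0.1548
β_Ivers = 0.119 × 15.44% / 23.83% = 0.0771
β_Talbot = 0.217 × 37.95% / 23.83% = 0.3456
β_Farrow = 0.409 × 20.84% / 23.83% = 0.3577
β_P = Σ w_i β_i = 0.35×0.2833 + 0.13×0.1548 + 0.29×0.0771 + 0.05×0.3456 + 0.18×0.3577 = 0.2233
E(R_P) = R_f + β_P × MRP = 2.81% + 0.2233 × 9.07% = 4.84%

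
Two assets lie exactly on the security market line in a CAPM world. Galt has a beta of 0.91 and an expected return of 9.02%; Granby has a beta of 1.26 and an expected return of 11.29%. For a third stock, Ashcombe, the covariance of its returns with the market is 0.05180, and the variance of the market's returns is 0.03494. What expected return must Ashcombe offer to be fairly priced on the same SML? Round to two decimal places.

12.73%

MRP = (11.29% − 9.02%) / (1.26 − 0.91) = 6.4857%
R_f = 9.02% − 0.91 × 6.4857% = 3.1180%
β_Ashcombe = Cov / Var(R_m) = 0.05180 / 0.03494 = 1.4825
E(R_Ashcombe) = R_f + β × MRP = 3.1180% + 1.4825 × 6.4857% = 12.73%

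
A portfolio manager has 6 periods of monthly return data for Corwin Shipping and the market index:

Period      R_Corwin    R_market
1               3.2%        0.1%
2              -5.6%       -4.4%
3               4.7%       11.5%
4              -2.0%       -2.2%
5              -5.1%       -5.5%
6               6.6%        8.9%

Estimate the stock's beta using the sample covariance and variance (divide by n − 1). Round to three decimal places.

Mean R_i = (3.2 − 5.6 + 4.7 − 2.0 − 5.1 + 6.6) / 6 = 0.3000%
Mean R_m = (0.1 − 4.4 + 11.5 − 2.2 − 5.5 + 8.9) / 6 = 1.4000%
Σ(R_i − R̄_i)(R_m − R̄_m) = 167.6800  ⇒  Cov = 167.6800 / 5 = 33.5360
Σ(R_m − R̄_m)² = 254.1600  ⇒  Var(R_m) = 254.1600 / 5 = 50.8320
β = Cov / Var(R_m) = 33.5360 / 50.8320 = 0.6597

0.660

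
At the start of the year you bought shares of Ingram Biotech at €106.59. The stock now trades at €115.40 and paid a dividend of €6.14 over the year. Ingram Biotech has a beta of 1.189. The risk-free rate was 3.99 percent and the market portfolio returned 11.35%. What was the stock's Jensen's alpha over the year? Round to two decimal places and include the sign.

+1.28%

Realised HPR = (P1 + D1 − P0) / P0 = (115.40 + 6.14 − 106.59) / 106.59 = 14.95 / 106.59 = 14.0257%
MRP = 11.35% − 3.99% = 7.36%
CAPM required = R_f + β·MRP = 3.99% + 1.189 × 7.36% = 12.74104%
α = realised − required = 14.0257% − 12.74104% = +1.28%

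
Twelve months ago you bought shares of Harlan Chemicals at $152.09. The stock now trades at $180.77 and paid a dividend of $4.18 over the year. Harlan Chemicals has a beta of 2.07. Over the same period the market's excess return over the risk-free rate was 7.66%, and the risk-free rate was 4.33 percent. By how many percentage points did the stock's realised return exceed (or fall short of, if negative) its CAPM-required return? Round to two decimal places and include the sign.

+1.42%

Realised HPR = (P1 + D1 − P0) / P0 = (180.77 + 4.18 − 152.09) / 152.09 = 32.86 / 152.09 = 21.6056%
CAPM required = R_f + β·MRP = 4.33% + 2.07 × 7.66% = 20.1862%
α = realised − required = 21.6056% − 20.1862% = +1.42%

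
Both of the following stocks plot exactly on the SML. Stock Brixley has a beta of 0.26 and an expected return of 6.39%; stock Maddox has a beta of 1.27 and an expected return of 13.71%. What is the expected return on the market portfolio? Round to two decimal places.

Both satisfy E(R) = R_f + β·MRP, so the slope of the SML is
MRP = (13.71% − 6.39%) / (1.27 − 0.26) = 7.32% / 1.01 = 7.2475%
R_f = E(R_Brixley) − β_Brixley·MRP = 6.39% − 0.26 × 7.2475% = 4.5057%
E(R_m) = R_f + MRP = 4.5057% + 7.2475% = 11.75%

11.75%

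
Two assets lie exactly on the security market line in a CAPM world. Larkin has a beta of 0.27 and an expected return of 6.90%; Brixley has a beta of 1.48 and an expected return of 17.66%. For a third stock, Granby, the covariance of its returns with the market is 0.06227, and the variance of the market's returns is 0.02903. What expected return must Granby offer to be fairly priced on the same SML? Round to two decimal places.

MRP = (17.66% − 6.90%) / (1.48 − 0.27) = 8.8926%
R_f = 6.90% − 0.27 × 8.8926% = 4.4990%
β_Granby = Cov / Var(R_m) = 0.06227 / 0.02903 = 2.1450
E(R_Granby) = R_f + β × MRP = 4.4990% + 2.1450 × 8.8926% = 23.57%

23.57%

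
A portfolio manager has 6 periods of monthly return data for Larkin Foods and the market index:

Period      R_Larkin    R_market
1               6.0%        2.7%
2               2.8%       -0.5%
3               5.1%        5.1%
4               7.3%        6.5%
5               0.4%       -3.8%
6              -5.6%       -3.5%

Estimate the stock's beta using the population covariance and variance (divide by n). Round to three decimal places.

Mean R_i = (6.0 + 2.8 + 5.1 + 7.3 + 0.4 − 5.6) / 6 = 2.6667%
Mean R_m = (2.7 − 0.5 + 5.1 + 6.5 − 3.8 − 3.5) / 6 = 1.0833%
Σ(R_i − R̄_i)(R_m − R̄_m) = 89.0067  ⇒  Cov = 89.0067 / 6 = 14.8345
Σ(R_m − R̄_m)² = 95.4483  ⇒  Var(R_m) = 95.4483 / 6 = 15.9081
β = Cov / Var(R_m) = 14.8345 / 15.9081 = 0.9325

0.933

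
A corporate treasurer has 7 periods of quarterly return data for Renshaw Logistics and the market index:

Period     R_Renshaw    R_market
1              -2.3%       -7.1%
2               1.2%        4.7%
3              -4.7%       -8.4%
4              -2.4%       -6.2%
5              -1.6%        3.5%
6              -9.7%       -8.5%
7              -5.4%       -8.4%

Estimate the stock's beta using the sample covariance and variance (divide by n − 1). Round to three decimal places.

Mean R_i = (-2.3 + 1.2 − 4.7 − 2.4 − 1.6 − 9.7 − 5.4) / 7 = -3.5571%
Mean R_m = (-7.1 + 4.7 − 8.4 − 6.2 + 3.5 − 8.5 − 8.4) / 7 = -4.3429%
Σ(R_i − R̄_i)(R_m − R̄_m) = 90.4029  ⇒  Cov = 90.4029 / 6 = 15.0672
Σ(R_m − R̄_m)² = 204.5371  ⇒  Var(R_m) = 204.5371 / 6 = 34.0895
β = Cov / Var(R_m) = 15.0672 / 34.0895 = 0.4420

0.442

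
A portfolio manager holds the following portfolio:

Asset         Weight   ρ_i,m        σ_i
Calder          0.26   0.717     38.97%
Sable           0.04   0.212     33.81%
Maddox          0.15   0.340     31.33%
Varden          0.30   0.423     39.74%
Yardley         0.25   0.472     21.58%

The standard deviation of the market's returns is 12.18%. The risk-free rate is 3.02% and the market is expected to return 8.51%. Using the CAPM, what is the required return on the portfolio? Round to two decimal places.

β_Calder = 0.717 × 38.97% / 12.18% = 2.2940
β_Sable = 0.212 × 33.81% / 12.18% = 0.5885
β_Maddox = 0.340 × 31.33% / 12.18% = 0.8746
β_Varden = 0.423 × 39.74% / 12.18% = 1.3801
β_Yardley = 0.472 × 21.58% / 12.18% = 0.8363
β_P = Σ w_i β_i = 0.26×2.2940 + 0.04×0.5885 + 0.15×0.8746 + 0.30×1.3801 + 0.25×0.8363 = 1.3743
MRP = 8.51% − 3.02% = 5.49%
E(R_P) = R_f + β_P × MRP = 3.02% + 1.3743 × 5.49% = 10.56%

10.56%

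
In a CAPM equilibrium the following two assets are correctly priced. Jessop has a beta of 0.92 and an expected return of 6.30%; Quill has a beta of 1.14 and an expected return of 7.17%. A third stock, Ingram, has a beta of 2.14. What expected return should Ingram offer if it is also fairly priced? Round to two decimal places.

MRP (SML slope) = (7.17% − 6.30%) / (1.14 − 0.92) = 0.87% / 0.22 = 3.9545%
R_f (intercept) = 6.30% − 0.92 × 3.9545% = 2.6619%
E(R_Ingram) = R_f + β × MRP = 2.6619% + 2.14 × 3.9545% = 11.12%

11.12%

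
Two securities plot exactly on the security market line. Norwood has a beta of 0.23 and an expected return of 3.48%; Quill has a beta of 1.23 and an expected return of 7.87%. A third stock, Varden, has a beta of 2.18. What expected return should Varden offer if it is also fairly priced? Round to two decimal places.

12.04%

MRP (SML slope) = (7.87% − 3.48%) / (1.23 − 0.23) = 4.39% / 1.00 = 4.3900%
R_f (intercept) = 3.48% − 0.23 × 4.3900% = 2.4703%
E(R_Varden) = R_f + β × MRP = 2.4703% + 2.18 × 4.3900% = 12.04%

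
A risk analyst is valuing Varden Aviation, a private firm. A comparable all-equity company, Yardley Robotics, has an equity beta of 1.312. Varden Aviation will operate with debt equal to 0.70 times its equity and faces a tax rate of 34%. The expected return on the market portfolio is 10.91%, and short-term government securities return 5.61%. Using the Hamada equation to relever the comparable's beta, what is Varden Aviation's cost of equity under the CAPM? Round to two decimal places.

15.78%

β_L = β_U × [1 + (1 − t)(D/E)] = 1.312 × [1 + (1 − 0.34) × 0.70]
    = 1.312 × [1 + 0.66 × 0.70] = 1.312 × 1.4620 = 1.9181
MRP = 10.91% − 5.61% = 5.30%
E(R) = R_f + β_L × MRP = 5.61% + 1.9181 × 5.30% = 15.78%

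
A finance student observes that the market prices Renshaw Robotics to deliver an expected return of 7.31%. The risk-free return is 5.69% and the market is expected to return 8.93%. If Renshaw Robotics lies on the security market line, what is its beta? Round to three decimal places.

MRP = 8.93% − 5.69% = 3.24%
β = (E(R) − R_f) / MRP = (7.31% − 5.69%) / 3.24% = 1.62% / 3.24% = 0.500

0.500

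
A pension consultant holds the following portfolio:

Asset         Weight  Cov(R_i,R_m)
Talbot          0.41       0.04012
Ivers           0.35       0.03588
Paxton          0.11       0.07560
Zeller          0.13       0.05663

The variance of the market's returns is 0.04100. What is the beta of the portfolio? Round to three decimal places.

1.090

β_Talbot = 0.04012 / 0.04100 = 0.9785
β_Ivers = 0.03588 / 0.04100 = 0.8751
β_Paxton = 0.07560 / 0.04100 = 1.8439
β_Zeller = 0.05663 / 0.04100 = 1.3812
β_P = Σ w_i β_i = 0.41×0.9785 + 0.35×0.8751 + 0.11×1.8439 + 0.13×1.3812 = 1.0899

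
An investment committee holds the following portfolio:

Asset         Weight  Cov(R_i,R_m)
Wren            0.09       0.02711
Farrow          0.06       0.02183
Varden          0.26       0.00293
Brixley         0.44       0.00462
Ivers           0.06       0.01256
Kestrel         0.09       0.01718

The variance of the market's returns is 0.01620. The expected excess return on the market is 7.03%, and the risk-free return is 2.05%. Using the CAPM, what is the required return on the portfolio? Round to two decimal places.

β_Wren = 0.02711 / 0.01620 = 1.6735
β_Farrow = 0.02183 / 0.01620 = 1.3475
β_Varden = 0.00293 / 0.01620 = 0.1809
β_Brixley = 0.00462 / 0.01620 = 0.2852
β_Ivers = 0.01256 / 0.01620 = 0.7753
β_Kestrel = 0.01718 / 0.01620 = 1.0605
β_P = Σ w_i β_i = 0.09×1.6735 + 0.06×1.3475 + 0.26×0.1809 + 0.44×0.2852 + 0.06×0.7753 + 0.09×1.0605 = 0.5460
E(R_P) = R_f + β_P × MRP = 2.05% + 0.5460 × 7.03% = 5.89%

5.89%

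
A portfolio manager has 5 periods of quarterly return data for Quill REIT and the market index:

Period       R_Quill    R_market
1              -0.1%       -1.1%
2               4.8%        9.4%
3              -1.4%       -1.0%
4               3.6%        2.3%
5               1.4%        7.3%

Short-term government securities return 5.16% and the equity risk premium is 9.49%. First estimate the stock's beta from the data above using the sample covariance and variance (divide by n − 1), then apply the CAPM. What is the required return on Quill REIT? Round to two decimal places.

Mean R_i = (-0.1 + 4.8 − 1.4 + 3.6 + 1.4) / 5 = 1.6600%
Mean R_m = (-1.1 + 9.4 − 1.0 + 2.3 + 7.3) / 5 = 3.3800%
Σ(R_i − R̄_i)(R_m − R̄_m) = 37.0760  ⇒  Cov = 37.0760 / 4 = 9.2690
Σ(R_m − R̄_m)² = 92.0280  ⇒  Var(R_m) = 92.0280 / 4 = 23.0070
β = Cov / Var(R_m) = 9.2690 / 23.0070 = 0.4029
E(R) = R_f + β × MRP = 5.16% + 0.4029 × 9.49% = 8.98%

8.98%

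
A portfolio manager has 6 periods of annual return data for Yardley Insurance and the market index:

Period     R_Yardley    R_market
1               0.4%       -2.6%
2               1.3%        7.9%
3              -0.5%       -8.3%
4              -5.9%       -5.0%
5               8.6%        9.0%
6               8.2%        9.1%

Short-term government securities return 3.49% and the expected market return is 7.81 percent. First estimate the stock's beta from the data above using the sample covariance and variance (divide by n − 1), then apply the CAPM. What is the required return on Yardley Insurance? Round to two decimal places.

Mean R_i = (0.4 + 1.3 − 0.5 − 5.9 + 8.6 + 8.2) / 6 = 2.0167%
Mean R_m = (-2.6 + 7.9 − 8.3 − 5.0 + 9.0 + 9.1) / 6 = 1.6833%
Σ(R_i − R̄_i)(R_m − R̄_m) = 174.5317  ⇒  Cov = 174.5317 / 5 = 34.9063
Σ(R_m − R̄_m)² = 309.8683  ⇒  Var(R_m) = 309.8683 / 5 = 61.9737
β = Cov / Var(R_m) = 34.9063 / 61.9737 = 0.5632
MRP = 7.81% − 3.49% = 4.32%
E(R) = R_f + β × MRP = 3.49% + 0.5632 × 4.32% = 5.92%

5.92%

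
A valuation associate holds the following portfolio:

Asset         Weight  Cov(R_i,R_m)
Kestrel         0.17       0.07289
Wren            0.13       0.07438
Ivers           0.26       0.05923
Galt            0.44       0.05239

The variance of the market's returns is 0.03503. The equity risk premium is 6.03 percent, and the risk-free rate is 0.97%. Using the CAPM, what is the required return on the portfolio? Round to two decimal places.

11.39%

β_Kestrel = 0.07289 / 0.03503 = 2.0808
β_Wren = 0.07438 / 0.03503 = 2.1233
β_Ivers = 0.05923 / 0.03503 = 1.6908
β_Galt = 0.05239 / 0.03503 = 1.4956
β_P = Σ w_i β_i = 0.17×2.0808 + 0.13×2.1233 + 0.26×1.6908 + 0.44×1.4956 = 1.7274
E(R_P) = R_f + β_P × MRP = 0.97% + 1.7274 × 6.03% = 11.39%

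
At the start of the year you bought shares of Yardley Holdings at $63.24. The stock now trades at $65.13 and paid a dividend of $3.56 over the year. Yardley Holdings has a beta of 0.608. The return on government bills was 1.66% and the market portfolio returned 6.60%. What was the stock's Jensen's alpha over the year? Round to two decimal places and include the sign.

+3.95%

Realised HPR = (P1 + D1 − P0) / P0 = (65.13 + 3.56 − 63.24) / 63.24 = 5.45 / 63.24 = 8.6180%
MRP = 6.60% − 1.66% = 4.94%
CAPM required = R_f + β·MRP = 1.66% + 0.608 × 4.94% = 4.66352%
α = realised − required = 8.6180% − 4.66352% = +3.95%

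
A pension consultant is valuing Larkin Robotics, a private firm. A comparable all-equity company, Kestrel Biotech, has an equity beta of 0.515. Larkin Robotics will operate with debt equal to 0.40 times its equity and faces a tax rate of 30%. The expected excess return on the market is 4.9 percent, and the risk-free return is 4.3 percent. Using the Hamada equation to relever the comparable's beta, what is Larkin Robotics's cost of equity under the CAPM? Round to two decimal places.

7.53%

β_L = β_U × [1 + (1 − t)(D/E)] = 0.515 × [1 + (1 − 0.30) × 0.40]
    = 0.515 × [1 + 0.70 × 0.40] = 0.515 × 1.2800 = 0.6592
E(R) = R_f + β_L × MRP = 4.3% + 0.6592 × 4.9% = 7.53%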